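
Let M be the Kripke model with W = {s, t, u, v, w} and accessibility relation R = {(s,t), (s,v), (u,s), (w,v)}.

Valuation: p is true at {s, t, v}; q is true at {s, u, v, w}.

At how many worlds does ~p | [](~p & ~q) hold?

s: ~p is F, [](~p & ~q) is F. ✗
t: ~p is F, [](~p & ~q) is T. ✓
u: ~p is T, [](~p & ~q) is F. ✓
v: ~p is F, [](~p & ~q) is T. ✓
w: ~p is T, [](~p & ~q) is F. ✓
Satisfying worlds: {t, u, v, w}.

4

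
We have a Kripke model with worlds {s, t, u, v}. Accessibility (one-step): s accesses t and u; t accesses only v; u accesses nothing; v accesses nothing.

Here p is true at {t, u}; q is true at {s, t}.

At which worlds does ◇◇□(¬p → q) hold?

s: successors {t, u}; ◇□(¬p → q) there: t:T, u:F. ✓
t: successors {v}; ◇□(¬p → q) there: v:F. ✗
u: no successors, so ◇◇□(¬p → q) fails. ✗
v: no successors, so ◇◇□(¬p → q) fails. ✗

{s}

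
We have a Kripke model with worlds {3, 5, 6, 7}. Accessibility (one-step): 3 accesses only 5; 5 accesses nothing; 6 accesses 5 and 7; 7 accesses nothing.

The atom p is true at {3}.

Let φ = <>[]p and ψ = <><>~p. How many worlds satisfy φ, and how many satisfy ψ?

For <>[]p:
3: successors {5}; []p there: 5:T. ✓
5: no successors, so <>[]p fails. ✗
6: successors {5, 7}; []p there: 5:T, 7:T. ✓
7: no successors, so <>[]p fails. ✗
— 2 worlds.
For <><>~p:
3: successors {5}; <>~p there: 5:F. ✗
5: no successors, so <><>~p fails. ✗
6: successors {5, 7}; <>~p there: 5:F, 7:F. ✗
7: no successors, so <><>~p fails. ✗
— 0 worlds.

2 and 0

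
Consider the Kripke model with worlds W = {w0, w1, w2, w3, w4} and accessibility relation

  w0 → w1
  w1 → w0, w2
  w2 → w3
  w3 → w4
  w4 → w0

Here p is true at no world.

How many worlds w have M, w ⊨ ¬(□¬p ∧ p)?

w0: □¬p ∧ p is F. ✓
w1: □¬p ∧ p is F. ✓
w2: □¬p ∧ p is F. ✓
w3: □¬p ∧ p is F. ✓
w4: □¬p ∧ p is F. ✓
Satisfying worlds: {w0, w1, w2, w3, w4}.

5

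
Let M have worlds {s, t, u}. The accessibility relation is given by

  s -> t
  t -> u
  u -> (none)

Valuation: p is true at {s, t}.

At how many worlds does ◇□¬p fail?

1

s: successors {t}; □¬p there: t:T. ✓
t: successors {u}; □¬p there: u:T. ✓
u: no successors, so ◇□¬p fails. ✗
Satisfying worlds: {s, t}.
So ◇□¬p fails at the other 1 world.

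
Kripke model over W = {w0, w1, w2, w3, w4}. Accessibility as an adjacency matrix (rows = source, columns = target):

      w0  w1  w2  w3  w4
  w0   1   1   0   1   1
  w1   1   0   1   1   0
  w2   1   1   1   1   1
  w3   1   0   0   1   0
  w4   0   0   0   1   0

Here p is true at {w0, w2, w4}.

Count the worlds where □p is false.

5

w0: successors {w0, w1, w3, w4}; p there: w0:T, w1:F, w3:F, w4:T. ✗
w1: successors {w0, w2, w3}; p there: w0:T, w2:T, w3:F. ✗
w2: successors {w0, w1, w2, w3, w4}; p there: w0:T, w1:F, w2:T, w3:F, w4:T. ✗
w3: successors {w0, w3}; p there: w0:T, w3:F. ✗
w4: successors {w3}; p there: w3:F. ✗
Satisfying worlds: ∅.
So □p fails at the other 5 worlds.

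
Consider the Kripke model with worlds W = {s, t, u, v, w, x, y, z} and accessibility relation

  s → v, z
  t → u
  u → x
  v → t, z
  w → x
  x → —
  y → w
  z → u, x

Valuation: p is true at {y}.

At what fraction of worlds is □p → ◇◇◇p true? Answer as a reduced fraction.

s: □p is F, ◇◇◇p is F. ✓
t: □p is F, ◇◇◇p is F. ✓
u: □p is F, ◇◇◇p is F. ✓
v: □p is F, ◇◇◇p is F. ✓
w: □p is F, ◇◇◇p is F. ✓
x: □p is T, ◇◇◇p is F. ✗
y: □p is F, ◇◇◇p is F. ✓
z: □p is F, ◇◇◇p is F. ✓
That's 7 of 8 worlds, so 7/8.

7/8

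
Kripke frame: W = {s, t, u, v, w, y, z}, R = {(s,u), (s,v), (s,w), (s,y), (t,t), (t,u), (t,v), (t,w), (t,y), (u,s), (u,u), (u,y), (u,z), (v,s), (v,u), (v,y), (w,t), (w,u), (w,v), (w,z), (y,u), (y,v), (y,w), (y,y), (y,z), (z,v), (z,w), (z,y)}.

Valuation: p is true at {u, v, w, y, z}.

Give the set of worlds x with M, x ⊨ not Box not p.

{s, t, u, v, w, y, z}

s: Box not p is F. ✓
t: Box not p is F. ✓
u: Box not p is F. ✓
v: Box not p is F. ✓
w: Box not p is F. ✓
y: Box not p is F. ✓
z: Box not p is F. ✓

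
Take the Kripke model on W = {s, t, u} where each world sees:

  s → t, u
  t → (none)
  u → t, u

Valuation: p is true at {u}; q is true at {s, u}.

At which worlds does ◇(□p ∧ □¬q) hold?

{s, u}

s: successors {t, u}; □p ∧ □¬q there: t:T, u:F. ✓
t: no successors, so ◇(□p ∧ □¬q) fails. ✗
u: successors {t, u}; □p ∧ □¬q there: t:T, u:F. ✓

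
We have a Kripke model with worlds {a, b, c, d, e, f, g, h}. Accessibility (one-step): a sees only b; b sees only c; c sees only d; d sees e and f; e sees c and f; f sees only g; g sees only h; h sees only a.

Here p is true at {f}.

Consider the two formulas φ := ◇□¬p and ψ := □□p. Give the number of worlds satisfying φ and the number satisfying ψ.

7 and 0

For ◇□¬p:
a: successors {b}; □¬p there: b:T. ✓
b: successors {c}; □¬p there: c:T. ✓
c: successors {d}; □¬p there: d:F. ✗
d: successors {e, f}; □¬p there: e:F, f:T. ✓
e: successors {c, f}; □¬p there: c:T, f:T. ✓
f: successors {g}; □¬p there: g:T. ✓
g: successors {h}; □¬p there: h:T. ✓
h: successors {a}; □¬p there: a:T. ✓
— 7 worlds.
For □□p:
a: successors {b}; □p there: b:F. ✗
b: successors {c}; □p there: c:F. ✗
c: successors {d}; □p there: d:F. ✗
d: successors {e, f}; □p there: e:F, f:F. ✗
e: successors {c, f}; □p there: c:F, f:F. ✗
f: successors {g}; □p there: g:F. ✗
g: successors {h}; □p there: h:F. ✗
h: successors {a}; □p there: a:F. ✗
— 0 worlds.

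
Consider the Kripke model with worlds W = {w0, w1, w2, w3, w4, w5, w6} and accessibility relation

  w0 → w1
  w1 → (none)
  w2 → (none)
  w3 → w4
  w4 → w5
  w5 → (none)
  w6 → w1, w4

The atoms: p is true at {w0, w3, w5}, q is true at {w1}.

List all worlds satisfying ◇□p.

w0: successors {w1}; □p there: w1:T. ✓
w1: no successors, so ◇□p fails. ✗
w2: no successors, so ◇□p fails. ✗
w3: successors {w4}; □p there: w4:T. ✓
w4: successors {w5}; □p there: w5:T. ✓
w5: no successors, so ◇□p fails. ✗
w6: successors {w1, w4}; □p there: w1:T, w4:T. ✓

{w0, w3, w4, w6}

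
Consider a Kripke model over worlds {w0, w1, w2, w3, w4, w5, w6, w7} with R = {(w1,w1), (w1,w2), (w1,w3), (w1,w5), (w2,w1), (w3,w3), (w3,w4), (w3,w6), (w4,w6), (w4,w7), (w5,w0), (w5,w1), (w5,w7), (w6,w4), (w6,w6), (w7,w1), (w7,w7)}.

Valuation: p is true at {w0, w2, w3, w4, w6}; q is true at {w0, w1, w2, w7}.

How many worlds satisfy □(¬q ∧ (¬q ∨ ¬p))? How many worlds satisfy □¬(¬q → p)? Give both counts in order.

For □(¬q ∧ (¬q ∨ ¬p)):
w0: no successors, so □(¬q ∧ (¬q ∨ ¬p)) holds vacuously. ✓
w1: successors {w1, w2, w3, w5}; ¬q ∧ (¬q ∨ ¬p) there: w1:F, w2:F, w3:T, w5:T. ✗
w2: successors {w1}; ¬q ∧ (¬q ∨ ¬p) there: w1:F. ✗
w3: successors {w3, w4, w6}; ¬q ∧ (¬q ∨ ¬p) there: w3:T, w4:T, w6:T. ✓
w4: successors {w6, w7}; ¬q ∧ (¬q ∨ ¬p) there: w6:T, w7:F. ✗
w5: successors {w0, w1, w7}; ¬q ∧ (¬q ∨ ¬p) there: w0:F, w1:F, w7:F. ✗
w6: successors {w4, w6}; ¬q ∧ (¬q ∨ ¬p) there: w4:T, w6:T. ✓
w7: successors {w1, w7}; ¬q ∧ (¬q ∨ ¬p) there: w1:F, w7:F. ✗
— 3 worlds.
For □¬(¬q → p):
w0: no successors, so □¬(¬q → p) holds vacuously. ✓
w1: successors {w1, w2, w3, w5}; ¬(¬q → p) there: w1:F, w2:F, w3:F, w5:T. ✗
w2: successors {w1}; ¬(¬q → p) there: w1:F. ✗
w3: successors {w3, w4, w6}; ¬(¬q → p) there: w3:F, w4:F, w6:F. ✗
w4: successors {w6, w7}; ¬(¬q → p) there: w6:F, w7:F. ✗
w5: successors {w0, w1, w7}; ¬(¬q → p) there: w0:F, w1:F, w7:F. ✗
w6: successors {w4, w6}; ¬(¬q → p) there: w4:F, w6:F. ✗
w7: successors {w1, w7}; ¬(¬q → p) there: w1:F, w7:F. ✗
— 1 world.

3 and 1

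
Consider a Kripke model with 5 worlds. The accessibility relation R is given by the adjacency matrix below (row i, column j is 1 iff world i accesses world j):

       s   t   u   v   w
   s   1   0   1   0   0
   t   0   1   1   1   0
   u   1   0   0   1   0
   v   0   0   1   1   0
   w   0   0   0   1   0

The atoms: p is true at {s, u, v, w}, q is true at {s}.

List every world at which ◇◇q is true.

s: successors {s, u}; ◇q there: s:T, u:T. ✓
t: successors {t, u, v}; ◇q there: t:F, u:T, v:F. ✓
u: successors {s, v}; ◇q there: s:T, v:F. ✓
v: successors {u, v}; ◇q there: u:T, v:F. ✓
w: successors {v}; ◇q there: v:F. ✗

{s, t, u, v}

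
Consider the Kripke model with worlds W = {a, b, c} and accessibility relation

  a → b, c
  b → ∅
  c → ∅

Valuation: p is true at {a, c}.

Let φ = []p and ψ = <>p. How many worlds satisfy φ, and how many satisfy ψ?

2 and 1

For []p:
a: successors {b, c}; p there: b:F, c:T. ✗
b: no successors, so []p holds vacuously. ✓
c: no successors, so []p holds vacuously. ✓
— 2 worlds.
For <>p:
a: successors {b, c}; p there: b:F, c:T. ✓
b: no successors, so <>p fails. ✗
c: no successors, so <>p fails. ✗
— 1 world.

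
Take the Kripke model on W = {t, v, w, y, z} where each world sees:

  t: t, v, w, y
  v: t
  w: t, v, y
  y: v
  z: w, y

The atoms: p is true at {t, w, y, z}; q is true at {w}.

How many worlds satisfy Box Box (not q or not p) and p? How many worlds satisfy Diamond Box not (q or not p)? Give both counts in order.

For Box Box (not q or not p) and p:
t: Box Box (not q or not p) is F, p is T. ✗
v: Box Box (not q or not p) is F, p is F. ✗
w: Box Box (not q or not p) is F, p is T. ✗
y: Box Box (not q or not p) is T, p is T. ✓
z: Box Box (not q or not p) is T, p is T. ✓
— 2 worlds.
For Diamond Box not (q or not p):
t: successors {t, v, w, y}; Box not (q or not p) there: t:F, v:T, w:F, y:F. ✓
v: successors {t}; Box not (q or not p) there: t:F. ✗
w: successors {t, v, y}; Box not (q or not p) there: t:F, v:T, y:F. ✓
y: successors {v}; Box not (q or not p) there: v:T. ✓
z: successors {w, y}; Box not (q or not p) there: w:F, y:F. ✗
— 3 worlds.

2 and 3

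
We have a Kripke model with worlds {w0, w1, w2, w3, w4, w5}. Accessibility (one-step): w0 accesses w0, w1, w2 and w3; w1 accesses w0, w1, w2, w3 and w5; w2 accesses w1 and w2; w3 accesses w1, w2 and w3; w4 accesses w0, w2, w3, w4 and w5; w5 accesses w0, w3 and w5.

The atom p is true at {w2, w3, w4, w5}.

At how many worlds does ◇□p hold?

w0: successors {w0, w1, w2, w3}; □p there: w0:F, w1:F, w2:F, w3:F. ✗
w1: successors {w0, w1, w2, w3, w5}; □p there: w0:F, w1:F, w2:F, w3:F, w5:F. ✗
w2: successors {w1, w2}; □p there: w1:F, w2:F. ✗
w3: successors {w1, w2, w3}; □p there: w1:F, w2:F, w3:F. ✗
w4: successors {w0, w2, w3, w4, w5}; □p there: w0:F, w2:F, w3:F, w4:F, w5:F. ✗
w5: successors {w0, w3, w5}; □p there: w0:F, w3:F, w5:F. ✗
Satisfying worlds: ∅.

0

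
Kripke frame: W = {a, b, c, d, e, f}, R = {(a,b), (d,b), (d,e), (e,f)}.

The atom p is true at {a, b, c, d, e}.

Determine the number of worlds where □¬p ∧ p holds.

3

a: □¬p is F, p is T. ✗
b: □¬p is T, p is T. ✓
c: □¬p is T, p is T. ✓
d: □¬p is F, p is T. ✗
e: □¬p is T, p is T. ✓
f: □¬p is T, p is F. ✗
Satisfying worlds: {b, c, e}.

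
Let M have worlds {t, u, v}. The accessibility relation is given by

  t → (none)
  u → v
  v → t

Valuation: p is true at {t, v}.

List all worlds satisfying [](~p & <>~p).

{t}

t: no successors, so [](~p & <>~p) holds vacuously. ✓
u: successors {v}; ~p & <>~p there: v:F. ✗
v: successors {t}; ~p & <>~p there: t:F. ✗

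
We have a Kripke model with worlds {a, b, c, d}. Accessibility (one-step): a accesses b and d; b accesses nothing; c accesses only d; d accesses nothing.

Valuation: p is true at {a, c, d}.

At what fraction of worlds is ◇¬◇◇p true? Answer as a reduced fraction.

1/2

a: successors {b, d}; ¬◇◇p there: b:T, d:T. ✓
b: no successors, so ◇¬◇◇p fails. ✗
c: successors {d}; ¬◇◇p there: d:T. ✓
d: no successors, so ◇¬◇◇p fails. ✗
That's 2 of 4 worlds, so 2/4 = 1/2.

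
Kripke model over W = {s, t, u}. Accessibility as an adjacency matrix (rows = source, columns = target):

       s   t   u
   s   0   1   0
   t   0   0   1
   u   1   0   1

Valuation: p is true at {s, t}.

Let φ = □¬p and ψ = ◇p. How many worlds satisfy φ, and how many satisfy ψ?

1 and 2

For □¬p:
s: successors {t}; ¬p there: t:F. ✗
t: successors {u}; ¬p there: u:T. ✓
u: successors {s, u}; ¬p there: s:F, u:T. ✗
— 1 world.
For ◇p:
s: successors {t}; p there: t:T. ✓
t: successors {u}; p there: u:F. ✗
u: successors {s, u}; p there: s:T, u:F. ✓
— 2 worlds.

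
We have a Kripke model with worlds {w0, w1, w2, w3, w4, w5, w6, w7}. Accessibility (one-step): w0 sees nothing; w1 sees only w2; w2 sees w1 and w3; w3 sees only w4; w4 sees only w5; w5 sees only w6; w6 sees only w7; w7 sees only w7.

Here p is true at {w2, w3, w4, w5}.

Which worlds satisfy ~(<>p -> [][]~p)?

{w1, w2, w3}

w0: <>p -> [][]~p is T. ✗
w1: <>p -> [][]~p is F. ✓
w2: <>p -> [][]~p is F. ✓
w3: <>p -> [][]~p is F. ✓
w4: <>p -> [][]~p is T. ✗
w5: <>p -> [][]~p is T. ✗
w6: <>p -> [][]~p is T. ✗
w7: <>p -> [][]~p is T. ✗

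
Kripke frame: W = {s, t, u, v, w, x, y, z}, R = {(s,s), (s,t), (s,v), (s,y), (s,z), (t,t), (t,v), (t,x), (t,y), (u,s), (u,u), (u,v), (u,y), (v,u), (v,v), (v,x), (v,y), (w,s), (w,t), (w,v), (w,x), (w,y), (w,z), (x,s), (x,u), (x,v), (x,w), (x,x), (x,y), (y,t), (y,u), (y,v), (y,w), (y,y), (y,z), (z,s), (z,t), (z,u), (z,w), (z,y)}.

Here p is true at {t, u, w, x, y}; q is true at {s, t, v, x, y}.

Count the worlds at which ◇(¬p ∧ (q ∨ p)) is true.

s: successors {s, t, v, y, z}; ¬p ∧ (q ∨ p) there: s:T, t:F, v:T, y:F, z:F. ✓
t: successors {t, v, x, y}; ¬p ∧ (q ∨ p) there: t:F, v:T, x:F, y:F. ✓
u: successors {s, u, v, y}; ¬p ∧ (q ∨ p) there: s:T, u:F, v:T, y:F. ✓
v: successors {u, v, x, y}; ¬p ∧ (q ∨ p) there: u:F, v:T, x:F, y:F. ✓
w: successors {s, t, v, x, y, z}; ¬p ∧ (q ∨ p) there: s:T, t:F, v:T, x:F, y:F, z:F. ✓
x: successors {s, u, v, w, x, y}; ¬p ∧ (q ∨ p) there: s:T, u:F, v:T, w:F, x:F, y:F. ✓
y: successors {t, u, v, w, y, z}; ¬p ∧ (q ∨ p) there: t:F, u:F, v:T, w:F, y:F, z:F. ✓
z: successors {s, t, u, w, y}; ¬p ∧ (q ∨ p) there: s:T, t:F, u:F, w:F, y:F. ✓
Satisfying worlds: {s, t, u, v, w, x, y, z}.

8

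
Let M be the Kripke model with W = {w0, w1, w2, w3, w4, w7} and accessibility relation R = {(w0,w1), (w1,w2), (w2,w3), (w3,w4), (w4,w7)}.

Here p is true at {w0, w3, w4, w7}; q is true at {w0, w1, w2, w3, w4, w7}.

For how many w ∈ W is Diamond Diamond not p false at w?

5

w0: successors {w1}; Diamond not p there: w1:T. ✓
w1: successors {w2}; Diamond not p there: w2:F. ✗
w2: successors {w3}; Diamond not p there: w3:F. ✗
w3: successors {w4}; Diamond not p there: w4:F. ✗
w4: successors {w7}; Diamond not p there: w7:F. ✗
w7: no successors, so Diamond Diamond not p fails. ✗
Satisfying worlds: {w0}.
So Diamond Diamond not p fails at the other 5 worlds.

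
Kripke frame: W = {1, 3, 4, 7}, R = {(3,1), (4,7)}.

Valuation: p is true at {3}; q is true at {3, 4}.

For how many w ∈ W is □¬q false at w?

1: no successors, so □¬q holds vacuously. ✓
3: successors {1}; ¬q there: 1:T. ✓
4: successors {7}; ¬q there: 7:T. ✓
7: no successors, so □¬q holds vacuously. ✓
Satisfying worlds: {1, 3, 4, 7}.
So □¬q fails at the other 0 worlds.

0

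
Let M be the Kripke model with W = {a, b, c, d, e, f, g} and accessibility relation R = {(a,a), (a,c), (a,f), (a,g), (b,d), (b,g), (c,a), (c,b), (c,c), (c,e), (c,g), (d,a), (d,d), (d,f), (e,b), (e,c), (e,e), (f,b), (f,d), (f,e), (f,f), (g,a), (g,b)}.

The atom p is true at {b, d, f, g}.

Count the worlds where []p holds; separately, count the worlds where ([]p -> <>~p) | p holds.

For []p:
a: successors {a, c, f, g}; p there: a:F, c:F, f:T, g:T. ✗
b: successors {d, g}; p there: d:T, g:T. ✓
c: successors {a, b, c, e, g}; p there: a:F, b:T, c:F, e:F, g:T. ✗
d: successors {a, d, f}; p there: a:F, d:T, f:T. ✗
e: successors {b, c, e}; p there: b:T, c:F, e:F. ✗
f: successors {b, d, e, f}; p there: b:T, d:T, e:F, f:T. ✗
g: successors {a, b}; p there: a:F, b:T. ✗
— 1 world.
For ([]p -> <>~p) | p:
a: []p -> <>~p is T, p is F. ✓
b: []p -> <>~p is F, p is T. ✓
c: []p -> <>~p is T, p is F. ✓
d: []p -> <>~p is T, p is T. ✓
e: []p -> <>~p is T, p is F. ✓
f: []p -> <>~p is T, p is T. ✓
g: []p -> <>~p is T, p is T. ✓
— 7 worlds.

1 and 7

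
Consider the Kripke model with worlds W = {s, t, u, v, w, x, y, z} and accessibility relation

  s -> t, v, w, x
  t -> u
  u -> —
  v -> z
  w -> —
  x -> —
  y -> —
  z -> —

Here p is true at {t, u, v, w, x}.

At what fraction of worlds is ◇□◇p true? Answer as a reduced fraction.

s: successors {t, v, w, x}; □◇p there: t:F, v:F, w:T, x:T. ✓
t: successors {u}; □◇p there: u:T. ✓
u: no successors, so ◇□◇p fails. ✗
v: successors {z}; □◇p there: z:T. ✓
w: no successors, so ◇□◇p fails. ✗
x: no successors, so ◇□◇p fails. ✗
y: no successors, so ◇□◇p fails. ✗
z: no successors, so ◇□◇p fails. ✗
That's 3 of 8 worlds, so 3/8.

3/8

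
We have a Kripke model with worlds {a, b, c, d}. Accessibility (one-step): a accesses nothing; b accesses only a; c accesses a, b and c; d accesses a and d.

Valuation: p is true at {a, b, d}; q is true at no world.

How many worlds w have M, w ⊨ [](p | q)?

3

a: no successors, so [](p | q) holds vacuously. ✓
b: successors {a}; p | q there: a:T. ✓
c: successors {a, b, c}; p | q there: a:T, b:T, c:F. ✗
d: successors {a, d}; p | q there: a:T, d:T. ✓
Satisfying worlds: {a, b, d}.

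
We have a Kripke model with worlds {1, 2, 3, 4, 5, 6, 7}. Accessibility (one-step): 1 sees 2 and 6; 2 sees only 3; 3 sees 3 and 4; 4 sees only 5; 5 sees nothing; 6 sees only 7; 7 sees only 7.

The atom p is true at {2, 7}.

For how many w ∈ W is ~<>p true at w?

1: <>p is T. ✗
2: <>p is F. ✓
3: <>p is F. ✓
4: <>p is F. ✓
5: <>p is F. ✓
6: <>p is T. ✗
7: <>p is T. ✗
Satisfying worlds: {2, 3, 4, 5}.

4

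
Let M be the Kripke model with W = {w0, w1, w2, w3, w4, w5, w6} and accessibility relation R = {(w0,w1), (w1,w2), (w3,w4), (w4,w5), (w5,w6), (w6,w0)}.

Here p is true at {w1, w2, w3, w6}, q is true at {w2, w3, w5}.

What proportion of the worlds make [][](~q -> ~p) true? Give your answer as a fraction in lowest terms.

w0: successors {w1}; [](~q -> ~p) there: w1:T. ✓
w1: successors {w2}; [](~q -> ~p) there: w2:T. ✓
w2: no successors, so [][](~q -> ~p) holds vacuously. ✓
w3: successors {w4}; [](~q -> ~p) there: w4:T. ✓
w4: successors {w5}; [](~q -> ~p) there: w5:F. ✗
w5: successors {w6}; [](~q -> ~p) there: w6:T. ✓
w6: successors {w0}; [](~q -> ~p) there: w0:F. ✗
That's 5 of 7 worlds, so 5/7.

5/7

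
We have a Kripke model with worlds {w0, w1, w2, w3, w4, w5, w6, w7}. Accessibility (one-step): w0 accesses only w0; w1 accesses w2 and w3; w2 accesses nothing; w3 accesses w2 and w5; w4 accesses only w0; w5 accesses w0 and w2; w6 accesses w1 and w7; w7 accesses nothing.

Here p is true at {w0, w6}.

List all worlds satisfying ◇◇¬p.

{w1, w3, w6}

w0: successors {w0}; ◇¬p there: w0:F. ✗
w1: successors {w2, w3}; ◇¬p there: w2:F, w3:T. ✓
w2: no successors, so ◇◇¬p fails. ✗
w3: successors {w2, w5}; ◇¬p there: w2:F, w5:T. ✓
w4: successors {w0}; ◇¬p there: w0:F. ✗
w5: successors {w0, w2}; ◇¬p there: w0:F, w2:F. ✗
w6: successors {w1, w7}; ◇¬p there: w1:T, w7:F. ✓
w7: no successors, so ◇◇¬p fails. ✗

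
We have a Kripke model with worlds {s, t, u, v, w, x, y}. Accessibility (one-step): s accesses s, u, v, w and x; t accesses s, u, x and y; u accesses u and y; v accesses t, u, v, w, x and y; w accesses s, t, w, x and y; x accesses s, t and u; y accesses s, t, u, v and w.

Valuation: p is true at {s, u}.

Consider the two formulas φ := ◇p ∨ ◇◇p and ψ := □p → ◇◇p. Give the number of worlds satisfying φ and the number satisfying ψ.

7 and 7

For ◇p ∨ ◇◇p:
s: ◇p is T, ◇◇p is T. ✓
t: ◇p is T, ◇◇p is T. ✓
u: ◇p is T, ◇◇p is T. ✓
v: ◇p is T, ◇◇p is T. ✓
w: ◇p is T, ◇◇p is T. ✓
x: ◇p is T, ◇◇p is T. ✓
y: ◇p is T, ◇◇p is T. ✓
— 7 worlds.
For □p → ◇◇p:
s: □p is F, ◇◇p is T. ✓
t: □p is F, ◇◇p is T. ✓
u: □p is F, ◇◇p is T. ✓
v: □p is F, ◇◇p is T. ✓
w: □p is F, ◇◇p is T. ✓
x: □p is F, ◇◇p is T. ✓
y: □p is F, ◇◇p is T. ✓
— 7 worlds.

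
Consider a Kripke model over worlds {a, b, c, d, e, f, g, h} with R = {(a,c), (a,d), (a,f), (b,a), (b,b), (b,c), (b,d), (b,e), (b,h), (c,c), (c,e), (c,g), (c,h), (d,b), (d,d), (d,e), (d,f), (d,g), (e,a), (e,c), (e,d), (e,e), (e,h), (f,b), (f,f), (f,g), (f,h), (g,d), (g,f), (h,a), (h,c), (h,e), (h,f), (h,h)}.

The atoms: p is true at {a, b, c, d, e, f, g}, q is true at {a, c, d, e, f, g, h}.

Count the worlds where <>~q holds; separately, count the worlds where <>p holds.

3 and 8

For <>~q:
a: successors {c, d, f}; ~q there: c:F, d:F, f:F. ✗
b: successors {a, b, c, d, e, h}; ~q there: a:F, b:T, c:F, d:F, e:F, h:F. ✓
c: successors {c, e, g, h}; ~q there: c:F, e:F, g:F, h:F. ✗
d: successors {b, d, e, f, g}; ~q there: b:T, d:F, e:F, f:F, g:F. ✓
e: successors {a, c, d, e, h}; ~q there: a:F, c:F, d:F, e:F, h:F. ✗
f: successors {b, f, g, h}; ~q there: b:T, f:F, g:F, h:F. ✓
g: successors {d, f}; ~q there: d:F, f:F. ✗
h: successors {a, c, e, f, h}; ~q there: a:F, c:F, e:F, f:F, h:F. ✗
— 3 worlds.
For <>p:
a: successors {c, d, f}; p there: c:T, d:T, f:T. ✓
b: successors {a, b, c, d, e, h}; p there: a:T, b:T, c:T, d:T, e:T, h:F. ✓
c: successors {c, e, g, h}; p there: c:T, e:T, g:T, h:F. ✓
d: successors {b, d, e, f, g}; p there: b:T, d:T, e:T, f:T, g:T. ✓
e: successors {a, c, d, e, h}; p there: a:T, c:T, d:T, e:T, h:F. ✓
f: successors {b, f, g, h}; p there: b:T, f:T, g:T, h:F. ✓
g: successors {d, f}; p there: d:T, f:T. ✓
h: successors {a, c, e, f, h}; p there: a:T, c:T, e:T, f:T, h:F. ✓
— 8 worlds.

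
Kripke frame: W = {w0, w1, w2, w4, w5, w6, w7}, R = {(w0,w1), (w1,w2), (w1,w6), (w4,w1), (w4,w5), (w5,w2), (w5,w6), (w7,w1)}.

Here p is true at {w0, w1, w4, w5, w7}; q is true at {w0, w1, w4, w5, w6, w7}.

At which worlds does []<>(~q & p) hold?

{w2, w6}

w0: successors {w1}; <>(~q & p) there: w1:F. ✗
w1: successors {w2, w6}; <>(~q & p) there: w2:F, w6:F. ✗
w2: no successors, so []<>(~q & p) holds vacuously. ✓
w4: successors {w1, w5}; <>(~q & p) there: w1:F, w5:F. ✗
w5: successors {w2, w6}; <>(~q & p) there: w2:F, w6:F. ✗
w6: no successors, so []<>(~q & p) holds vacuously. ✓
w7: successors {w1}; <>(~q & p) there: w1:F. ✗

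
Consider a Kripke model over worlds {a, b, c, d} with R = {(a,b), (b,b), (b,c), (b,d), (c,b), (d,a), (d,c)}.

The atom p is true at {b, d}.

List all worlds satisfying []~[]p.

a: successors {b}; ~[]p there: b:T. ✓
b: successors {b, c, d}; ~[]p there: b:T, c:F, d:T. ✗
c: successors {b}; ~[]p there: b:T. ✓
d: successors {a, c}; ~[]p there: a:F, c:F. ✗

{a, c}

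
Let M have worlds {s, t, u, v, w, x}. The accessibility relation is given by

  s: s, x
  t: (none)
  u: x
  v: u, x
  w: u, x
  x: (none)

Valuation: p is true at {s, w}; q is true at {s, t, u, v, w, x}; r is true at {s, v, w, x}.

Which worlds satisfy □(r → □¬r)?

s: successors {s, x}; r → □¬r there: s:F, x:T. ✗
t: no successors, so □(r → □¬r) holds vacuously. ✓
u: successors {x}; r → □¬r there: x:T. ✓
v: successors {u, x}; r → □¬r there: u:T, x:T. ✓
w: successors {u, x}; r → □¬r there: u:T, x:T. ✓
x: no successors, so □(r → □¬r) holds vacuously. ✓

{t, u, v, w, x}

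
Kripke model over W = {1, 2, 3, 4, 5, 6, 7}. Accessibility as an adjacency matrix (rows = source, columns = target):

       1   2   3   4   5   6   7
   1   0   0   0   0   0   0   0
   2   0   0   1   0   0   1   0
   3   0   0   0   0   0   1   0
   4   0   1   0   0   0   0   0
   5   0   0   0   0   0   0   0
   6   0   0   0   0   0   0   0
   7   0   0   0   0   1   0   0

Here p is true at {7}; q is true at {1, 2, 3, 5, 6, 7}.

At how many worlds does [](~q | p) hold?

1: no successors, so [](~q | p) holds vacuously. ✓
2: successors {3, 6}; ~q | p there: 3:F, 6:F. ✗
3: successors {6}; ~q | p there: 6:F. ✗
4: successors {2}; ~q | p there: 2:F. ✗
5: no successors, so [](~q | p) holds vacuously. ✓
6: no successors, so [](~q | p) holds vacuously. ✓
7: successors {5}; ~q | p there: 5:F. ✗
Satisfying worlds: {1, 5, 6}.

3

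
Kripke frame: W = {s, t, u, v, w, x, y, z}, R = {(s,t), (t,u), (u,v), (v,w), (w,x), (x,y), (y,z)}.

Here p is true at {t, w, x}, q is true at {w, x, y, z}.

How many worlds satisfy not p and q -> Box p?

s: not p and q is F, Box p is T. ✓
t: not p and q is F, Box p is F. ✓
u: not p and q is F, Box p is F. ✓
v: not p and q is F, Box p is T. ✓
w: not p and q is F, Box p is T. ✓
x: not p and q is F, Box p is F. ✓
y: not p and q is T, Box p is F. ✗
z: not p and q is T, Box p is T. ✓
Satisfying worlds: {s, t, u, v, w, x, z}.

7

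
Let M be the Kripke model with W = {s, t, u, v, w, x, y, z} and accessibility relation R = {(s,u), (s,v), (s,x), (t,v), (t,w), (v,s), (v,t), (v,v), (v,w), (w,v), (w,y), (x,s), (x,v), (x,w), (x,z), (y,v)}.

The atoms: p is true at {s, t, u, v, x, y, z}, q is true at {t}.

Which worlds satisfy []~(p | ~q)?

{u, z}

s: successors {u, v, x}; ~(p | ~q) there: u:F, v:F, x:F. ✗
t: successors {v, w}; ~(p | ~q) there: v:F, w:F. ✗
u: no successors, so []~(p | ~q) holds vacuously. ✓
v: successors {s, t, v, w}; ~(p | ~q) there: s:F, t:F, v:F, w:F. ✗
w: successors {v, y}; ~(p | ~q) there: v:F, y:F. ✗
x: successors {s, v, w, z}; ~(p | ~q) there: s:F, v:F, w:F, z:F. ✗
y: successors {v}; ~(p | ~q) there: v:F. ✗
z: no successors, so []~(p | ~q) holds vacuously. ✓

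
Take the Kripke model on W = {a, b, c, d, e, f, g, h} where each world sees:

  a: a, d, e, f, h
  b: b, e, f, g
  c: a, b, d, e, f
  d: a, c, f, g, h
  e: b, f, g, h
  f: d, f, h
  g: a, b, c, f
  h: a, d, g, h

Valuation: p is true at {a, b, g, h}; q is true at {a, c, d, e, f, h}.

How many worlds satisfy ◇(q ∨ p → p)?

a: successors {a, d, e, f, h}; q ∨ p → p there: a:T, d:F, e:F, f:F, h:T. ✓
b: successors {b, e, f, g}; q ∨ p → p there: b:T, e:F, f:F, g:T. ✓
c: successors {a, b, d, e, f}; q ∨ p → p there: a:T, b:T, d:F, e:F, f:F. ✓
d: successors {a, c, f, g, h}; q ∨ p → p there: a:T, c:F, f:F, g:T, h:T. ✓
e: successors {b, f, g, h}; q ∨ p → p there: b:T, f:F, g:T, h:T. ✓
f: successors {d, f, h}; q ∨ p → p there: d:F, f:F, h:T. ✓
g: successors {a, b, c, f}; q ∨ p → p there: a:T, b:T, c:F, f:F. ✓
h: successors {a, d, g, h}; q ∨ p → p there: a:T, d:F, g:T, h:T. ✓
Satisfying worlds: {a, b, c, d, e, f, g, h}.

8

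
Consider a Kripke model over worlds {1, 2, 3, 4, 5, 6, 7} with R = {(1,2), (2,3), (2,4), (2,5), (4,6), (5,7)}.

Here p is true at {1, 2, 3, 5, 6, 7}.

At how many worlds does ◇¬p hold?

1

1: successors {2}; ¬p there: 2:F. ✗
2: successors {3, 4, 5}; ¬p there: 3:F, 4:T, 5:F. ✓
3: no successors, so ◇¬p fails. ✗
4: successors {6}; ¬p there: 6:F. ✗
5: successors {7}; ¬p there: 7:F. ✗
6: no successors, so ◇¬p fails. ✗
7: no successors, so ◇¬p fails. ✗
Satisfying worlds: {2}.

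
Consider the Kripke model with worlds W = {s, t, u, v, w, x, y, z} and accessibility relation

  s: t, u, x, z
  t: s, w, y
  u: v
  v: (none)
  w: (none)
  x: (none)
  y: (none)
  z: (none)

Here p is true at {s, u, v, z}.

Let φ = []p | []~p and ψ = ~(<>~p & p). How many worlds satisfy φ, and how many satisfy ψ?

6 and 7

For []p | []~p:
s: []p is F, []~p is F. ✗
t: []p is F, []~p is F. ✗
u: []p is T, []~p is F. ✓
v: []p is T, []~p is T. ✓
w: []p is T, []~p is T. ✓
x: []p is T, []~p is T. ✓
y: []p is T, []~p is T. ✓
z: []p is T, []~p is T. ✓
— 6 worlds.
For ~(<>~p & p):
s: <>~p & p is T. ✗
t: <>~p & p is F. ✓
u: <>~p & p is F. ✓
v: <>~p & p is F. ✓
w: <>~p & p is F. ✓
x: <>~p & p is F. ✓
y: <>~p & p is F. ✓
z: <>~p & p is F. ✓
— 7 worlds.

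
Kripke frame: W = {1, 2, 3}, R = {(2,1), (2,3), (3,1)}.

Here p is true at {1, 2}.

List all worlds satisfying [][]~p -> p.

{1, 2}

1: [][]~p is T, p is T. ✓
2: [][]~p is F, p is T. ✓
3: [][]~p is T, p is F. ✗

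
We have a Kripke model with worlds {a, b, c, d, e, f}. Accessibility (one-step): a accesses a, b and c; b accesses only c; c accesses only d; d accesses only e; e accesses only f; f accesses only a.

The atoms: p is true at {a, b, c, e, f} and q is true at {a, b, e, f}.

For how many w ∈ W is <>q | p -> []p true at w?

a: <>q | p is T, []p is T. ✓
b: <>q | p is T, []p is T. ✓
c: <>q | p is T, []p is F. ✗
d: <>q | p is T, []p is T. ✓
e: <>q | p is T, []p is T. ✓
f: <>q | p is T, []p is T. ✓
Satisfying worlds: {a, b, d, e, f}.

5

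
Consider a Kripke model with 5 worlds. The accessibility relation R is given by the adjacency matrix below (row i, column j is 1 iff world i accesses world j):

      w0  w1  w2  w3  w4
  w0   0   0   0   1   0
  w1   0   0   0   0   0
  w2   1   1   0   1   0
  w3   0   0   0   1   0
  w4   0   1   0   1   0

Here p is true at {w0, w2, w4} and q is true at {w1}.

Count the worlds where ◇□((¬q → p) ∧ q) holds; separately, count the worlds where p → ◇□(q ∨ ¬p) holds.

For ◇□((¬q → p) ∧ q):
w0: successors {w3}; □((¬q → p) ∧ q) there: w3:F. ✗
w1: no successors, so ◇□((¬q → p) ∧ q) fails. ✗
w2: successors {w0, w1, w3}; □((¬q → p) ∧ q) there: w0:F, w1:T, w3:F. ✓
w3: successors {w3}; □((¬q → p) ∧ q) there: w3:F. ✗
w4: successors {w1, w3}; □((¬q → p) ∧ q) there: w1:T, w3:F. ✓
— 2 worlds.
For p → ◇□(q ∨ ¬p):
w0: p is T, ◇□(q ∨ ¬p) is T. ✓
w1: p is F, ◇□(q ∨ ¬p) is F. ✓
w2: p is T, ◇□(q ∨ ¬p) is T. ✓
w3: p is F, ◇□(q ∨ ¬p) is T. ✓
w4: p is T, ◇□(q ∨ ¬p) is T. ✓
— 5 worlds.

2 and 5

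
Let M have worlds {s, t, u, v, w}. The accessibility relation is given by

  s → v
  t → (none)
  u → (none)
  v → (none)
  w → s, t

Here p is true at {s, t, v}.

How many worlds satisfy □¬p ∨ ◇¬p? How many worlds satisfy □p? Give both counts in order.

3 and 5

For □¬p ∨ ◇¬p:
s: □¬p is F, ◇¬p is F. ✗
t: □¬p is T, ◇¬p is F. ✓
u: □¬p is T, ◇¬p is F. ✓
v: □¬p is T, ◇¬p is F. ✓
w: □¬p is F, ◇¬p is F. ✗
— 3 worlds.
For □p:
s: successors {v}; p there: v:T. ✓
t: no successors, so □p holds vacuously. ✓
u: no successors, so □p holds vacuously. ✓
v: no successors, so □p holds vacuously. ✓
w: successors {s, t}; p there: s:T, t:T. ✓
— 5 worlds.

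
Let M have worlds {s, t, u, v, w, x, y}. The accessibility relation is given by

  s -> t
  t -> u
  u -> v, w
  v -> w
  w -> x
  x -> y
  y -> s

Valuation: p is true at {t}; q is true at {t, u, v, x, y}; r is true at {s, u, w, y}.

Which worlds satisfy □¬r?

{s, w}

s: successors {t}; ¬r there: t:T. ✓
t: successors {u}; ¬r there: u:F. ✗
u: successors {v, w}; ¬r there: v:T, w:F. ✗
v: successors {w}; ¬r there: w:F. ✗
w: successors {x}; ¬r there: x:T. ✓
x: successors {y}; ¬r there: y:F. ✗
y: successors {s}; ¬r there: s:F. ✗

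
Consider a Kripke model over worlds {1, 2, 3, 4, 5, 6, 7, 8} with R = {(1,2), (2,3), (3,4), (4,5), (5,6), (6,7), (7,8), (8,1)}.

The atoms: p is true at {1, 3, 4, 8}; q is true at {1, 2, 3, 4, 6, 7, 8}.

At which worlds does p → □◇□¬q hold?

1: p is T, □◇□¬q is F. ✗
2: p is F, □◇□¬q is T. ✓
3: p is T, □◇□¬q is F. ✗
4: p is T, □◇□¬q is F. ✗
5: p is F, □◇□¬q is F. ✓
6: p is F, □◇□¬q is F. ✓
7: p is F, □◇□¬q is F. ✓
8: p is T, □◇□¬q is F. ✗

{2, 5, 6, 7}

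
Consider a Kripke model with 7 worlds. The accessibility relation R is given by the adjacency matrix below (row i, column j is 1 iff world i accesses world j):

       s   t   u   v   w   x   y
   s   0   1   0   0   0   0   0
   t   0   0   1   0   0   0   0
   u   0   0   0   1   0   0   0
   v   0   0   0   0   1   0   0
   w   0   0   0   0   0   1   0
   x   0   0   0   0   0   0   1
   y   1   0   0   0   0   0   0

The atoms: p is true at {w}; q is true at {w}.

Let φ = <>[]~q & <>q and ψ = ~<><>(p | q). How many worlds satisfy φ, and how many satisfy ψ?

1 and 6

For <>[]~q & <>q:
s: <>[]~q is T, <>q is F. ✗
t: <>[]~q is T, <>q is F. ✗
u: <>[]~q is F, <>q is F. ✗
v: <>[]~q is T, <>q is T. ✓
w: <>[]~q is T, <>q is F. ✗
x: <>[]~q is T, <>q is F. ✗
y: <>[]~q is T, <>q is F. ✗
— 1 world.
For ~<><>(p | q):
s: <><>(p | q) is F. ✓
t: <><>(p | q) is F. ✓
u: <><>(p | q) is T. ✗
v: <><>(p | q) is F. ✓
w: <><>(p | q) is F. ✓
x: <><>(p | q) is F. ✓
y: <><>(p | q) is F. ✓
— 6 worlds.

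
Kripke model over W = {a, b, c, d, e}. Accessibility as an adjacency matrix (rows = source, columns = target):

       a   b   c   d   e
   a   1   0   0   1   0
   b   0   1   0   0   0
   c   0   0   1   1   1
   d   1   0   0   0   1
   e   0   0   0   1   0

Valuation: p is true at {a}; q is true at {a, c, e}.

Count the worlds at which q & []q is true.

a: q is T, []q is F. ✗
b: q is F, []q is F. ✗
c: q is T, []q is F. ✗
d: q is F, []q is T. ✗
e: q is T, []q is F. ✗
Satisfying worlds: ∅.

0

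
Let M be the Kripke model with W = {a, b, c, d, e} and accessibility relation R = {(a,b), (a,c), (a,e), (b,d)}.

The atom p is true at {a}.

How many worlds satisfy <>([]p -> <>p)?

a: successors {b, c, e}; []p -> <>p there: b:T, c:F, e:F. ✓
b: successors {d}; []p -> <>p there: d:F. ✗
c: no successors, so <>([]p -> <>p) fails. ✗
d: no successors, so <>([]p -> <>p) fails. ✗
e: no successors, so <>([]p -> <>p) fails. ✗
Satisfying worlds: {a}.

1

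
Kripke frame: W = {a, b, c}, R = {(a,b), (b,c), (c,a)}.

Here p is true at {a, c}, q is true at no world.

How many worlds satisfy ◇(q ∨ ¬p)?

a: successors {b}; q ∨ ¬p there: b:T. ✓
b: successors {c}; q ∨ ¬p there: c:F. ✗
c: successors {a}; q ∨ ¬p there: a:F. ✗
Satisfying worlds: {a}.

1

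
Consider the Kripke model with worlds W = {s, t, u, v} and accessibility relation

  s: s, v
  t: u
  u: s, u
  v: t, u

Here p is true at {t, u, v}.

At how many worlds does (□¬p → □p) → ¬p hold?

1

s: □¬p → □p is T, ¬p is T. ✓
t: □¬p → □p is T, ¬p is F. ✗
u: □¬p → □p is T, ¬p is F. ✗
v: □¬p → □p is T, ¬p is F. ✗
Satisfying worlds: {s}.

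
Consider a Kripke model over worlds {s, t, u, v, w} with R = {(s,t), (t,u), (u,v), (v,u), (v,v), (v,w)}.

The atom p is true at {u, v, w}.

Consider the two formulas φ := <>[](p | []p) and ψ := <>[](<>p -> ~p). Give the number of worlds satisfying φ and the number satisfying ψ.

For <>[](p | []p):
s: successors {t}; [](p | []p) there: t:T. ✓
t: successors {u}; [](p | []p) there: u:T. ✓
u: successors {v}; [](p | []p) there: v:T. ✓
v: successors {u, v, w}; [](p | []p) there: u:T, v:T, w:T. ✓
w: no successors, so <>[](p | []p) fails. ✗
— 4 worlds.
For <>[](<>p -> ~p):
s: successors {t}; [](<>p -> ~p) there: t:F. ✗
t: successors {u}; [](<>p -> ~p) there: u:F. ✗
u: successors {v}; [](<>p -> ~p) there: v:F. ✗
v: successors {u, v, w}; [](<>p -> ~p) there: u:F, v:F, w:T. ✓
w: no successors, so <>[](<>p -> ~p) fails. ✗
— 1 world.

4 and 1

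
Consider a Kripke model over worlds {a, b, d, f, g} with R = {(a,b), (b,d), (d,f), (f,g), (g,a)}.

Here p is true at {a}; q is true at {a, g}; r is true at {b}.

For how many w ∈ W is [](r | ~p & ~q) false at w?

2

a: successors {b}; r | ~p & ~q there: b:T. ✓
b: successors {d}; r | ~p & ~q there: d:T. ✓
d: successors {f}; r | ~p & ~q there: f:T. ✓
f: successors {g}; r | ~p & ~q there: g:F. ✗
g: successors {a}; r | ~p & ~q there: a:F. ✗
Satisfying worlds: {a, b, d}.
So [](r | ~p & ~q) fails at the other 2 worlds.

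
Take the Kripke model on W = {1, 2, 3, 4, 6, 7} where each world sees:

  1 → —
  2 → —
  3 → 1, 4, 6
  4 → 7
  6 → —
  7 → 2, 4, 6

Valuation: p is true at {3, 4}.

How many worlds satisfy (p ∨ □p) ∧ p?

1: p ∨ □p is T, p is F. ✗
2: p ∨ □p is T, p is F. ✗
3: p ∨ □p is T, p is T. ✓
4: p ∨ □p is T, p is T. ✓
6: p ∨ □p is T, p is F. ✗
7: p ∨ □p is F, p is F. ✗
Satisfying worlds: {3, 4}.

2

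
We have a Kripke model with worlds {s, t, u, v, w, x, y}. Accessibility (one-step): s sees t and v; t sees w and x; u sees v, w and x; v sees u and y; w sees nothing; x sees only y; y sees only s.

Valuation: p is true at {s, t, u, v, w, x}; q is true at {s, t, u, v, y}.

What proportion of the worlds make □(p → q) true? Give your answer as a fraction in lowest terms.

5/7

s: successors {t, v}; p → q there: t:T, v:T. ✓
t: successors {w, x}; p → q there: w:F, x:F. ✗
u: successors {v, w, x}; p → q there: v:T, w:F, x:F. ✗
v: successors {u, y}; p → q there: u:T, y:T. ✓
w: no successors, so □(p → q) holds vacuously. ✓
x: successors {y}; p → q there: y:T. ✓
y: successors {s}; p → q there: s:T. ✓
That's 5 of 7 worlds, so 5/7.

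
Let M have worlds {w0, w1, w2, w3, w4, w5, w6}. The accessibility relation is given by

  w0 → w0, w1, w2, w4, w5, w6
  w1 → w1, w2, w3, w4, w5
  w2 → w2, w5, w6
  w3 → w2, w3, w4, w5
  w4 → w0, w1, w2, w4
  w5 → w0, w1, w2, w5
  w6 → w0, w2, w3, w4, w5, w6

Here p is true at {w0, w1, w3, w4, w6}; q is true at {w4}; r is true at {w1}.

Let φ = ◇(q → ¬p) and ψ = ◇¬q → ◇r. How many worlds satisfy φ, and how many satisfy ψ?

For ◇(q → ¬p):
w0: successors {w0, w1, w2, w4, w5, w6}; q → ¬p there: w0:T, w1:T, w2:T, w4:F, w5:T, w6:T. ✓
w1: successors {w1, w2, w3, w4, w5}; q → ¬p there: w1:T, w2:T, w3:T, w4:F, w5:T. ✓
w2: successors {w2, w5, w6}; q → ¬p there: w2:T, w5:T, w6:T. ✓
w3: successors {w2, w3, w4, w5}; q → ¬p there: w2:T, w3:T, w4:F, w5:T. ✓
w4: successors {w0, w1, w2, w4}; q → ¬p there: w0:T, w1:T, w2:T, w4:F. ✓
w5: successors {w0, w1, w2, w5}; q → ¬p there: w0:T, w1:T, w2:T, w5:T. ✓
w6: successors {w0, w2, w3, w4, w5, w6}; q → ¬p there: w0:T, w2:T, w3:T, w4:F, w5:T, w6:T. ✓
— 7 worlds.
For ◇¬q → ◇r:
w0: ◇¬q is T, ◇r is T. ✓
w1: ◇¬q is T, ◇r is T. ✓
w2: ◇¬q is T, ◇r is F. ✗
w3: ◇¬q is T, ◇r is F. ✗
w4: ◇¬q is T, ◇r is T. ✓
w5: ◇¬q is T, ◇r is T. ✓
w6: ◇¬q is T, ◇r is F. ✗
— 4 worlds.

7 and 4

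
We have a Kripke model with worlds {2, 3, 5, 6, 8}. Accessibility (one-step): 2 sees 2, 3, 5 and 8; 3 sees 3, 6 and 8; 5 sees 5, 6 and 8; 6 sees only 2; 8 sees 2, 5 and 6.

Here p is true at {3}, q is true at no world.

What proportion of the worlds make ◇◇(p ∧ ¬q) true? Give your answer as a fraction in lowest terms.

2: successors {2, 3, 5, 8}; ◇(p ∧ ¬q) there: 2:T, 3:T, 5:F, 8:F. ✓
3: successors {3, 6, 8}; ◇(p ∧ ¬q) there: 3:T, 6:F, 8:F. ✓
5: successors {5, 6, 8}; ◇(p ∧ ¬q) there: 5:F, 6:F, 8:F. ✗
6: successors {2}; ◇(p ∧ ¬q) there: 2:T. ✓
8: successors {2, 5, 6}; ◇(p ∧ ¬q) there: 2:T, 5:F, 6:F. ✓
That's 4 of 5 worlds, so 4/5.

4/5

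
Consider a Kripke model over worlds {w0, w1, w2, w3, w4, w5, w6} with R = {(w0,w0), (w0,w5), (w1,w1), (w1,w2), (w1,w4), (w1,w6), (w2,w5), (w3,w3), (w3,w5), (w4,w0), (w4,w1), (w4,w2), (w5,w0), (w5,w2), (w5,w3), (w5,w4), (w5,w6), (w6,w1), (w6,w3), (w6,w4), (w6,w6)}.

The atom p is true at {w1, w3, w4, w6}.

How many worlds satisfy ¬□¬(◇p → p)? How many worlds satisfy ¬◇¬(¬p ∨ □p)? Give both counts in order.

For ¬□¬(◇p → p):
w0: □¬(◇p → p) is F. ✓
w1: □¬(◇p → p) is F. ✓
w2: □¬(◇p → p) is T. ✗
w3: □¬(◇p → p) is F. ✓
w4: □¬(◇p → p) is F. ✓
w5: □¬(◇p → p) is F. ✓
w6: □¬(◇p → p) is F. ✓
— 6 worlds.
For ¬◇¬(¬p ∨ □p):
w0: ◇¬(¬p ∨ □p) is F. ✓
w1: ◇¬(¬p ∨ □p) is T. ✗
w2: ◇¬(¬p ∨ □p) is F. ✓
w3: ◇¬(¬p ∨ □p) is T. ✗
w4: ◇¬(¬p ∨ □p) is T. ✗
w5: ◇¬(¬p ∨ □p) is T. ✗
w6: ◇¬(¬p ∨ □p) is T. ✗
— 2 worlds.

6 and 2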